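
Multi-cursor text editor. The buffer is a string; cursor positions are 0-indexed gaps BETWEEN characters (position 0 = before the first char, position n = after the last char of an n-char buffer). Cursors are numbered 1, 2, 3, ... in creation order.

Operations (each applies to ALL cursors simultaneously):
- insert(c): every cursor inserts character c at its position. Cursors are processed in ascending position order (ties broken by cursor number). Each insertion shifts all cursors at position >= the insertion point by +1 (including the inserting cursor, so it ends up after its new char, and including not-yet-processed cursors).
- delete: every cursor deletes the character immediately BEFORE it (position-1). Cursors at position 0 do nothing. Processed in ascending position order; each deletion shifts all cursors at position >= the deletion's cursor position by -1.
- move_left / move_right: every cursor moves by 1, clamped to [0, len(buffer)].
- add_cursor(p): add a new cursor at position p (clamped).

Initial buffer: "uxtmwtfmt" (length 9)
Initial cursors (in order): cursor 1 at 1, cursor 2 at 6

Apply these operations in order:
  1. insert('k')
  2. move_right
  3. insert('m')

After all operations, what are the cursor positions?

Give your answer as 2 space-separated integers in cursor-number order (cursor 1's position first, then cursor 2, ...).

Answer: 4 11

Derivation:
After op 1 (insert('k')): buffer="ukxtmwtkfmt" (len 11), cursors c1@2 c2@8, authorship .1.....2...
After op 2 (move_right): buffer="ukxtmwtkfmt" (len 11), cursors c1@3 c2@9, authorship .1.....2...
After op 3 (insert('m')): buffer="ukxmtmwtkfmmt" (len 13), cursors c1@4 c2@11, authorship .1.1....2.2..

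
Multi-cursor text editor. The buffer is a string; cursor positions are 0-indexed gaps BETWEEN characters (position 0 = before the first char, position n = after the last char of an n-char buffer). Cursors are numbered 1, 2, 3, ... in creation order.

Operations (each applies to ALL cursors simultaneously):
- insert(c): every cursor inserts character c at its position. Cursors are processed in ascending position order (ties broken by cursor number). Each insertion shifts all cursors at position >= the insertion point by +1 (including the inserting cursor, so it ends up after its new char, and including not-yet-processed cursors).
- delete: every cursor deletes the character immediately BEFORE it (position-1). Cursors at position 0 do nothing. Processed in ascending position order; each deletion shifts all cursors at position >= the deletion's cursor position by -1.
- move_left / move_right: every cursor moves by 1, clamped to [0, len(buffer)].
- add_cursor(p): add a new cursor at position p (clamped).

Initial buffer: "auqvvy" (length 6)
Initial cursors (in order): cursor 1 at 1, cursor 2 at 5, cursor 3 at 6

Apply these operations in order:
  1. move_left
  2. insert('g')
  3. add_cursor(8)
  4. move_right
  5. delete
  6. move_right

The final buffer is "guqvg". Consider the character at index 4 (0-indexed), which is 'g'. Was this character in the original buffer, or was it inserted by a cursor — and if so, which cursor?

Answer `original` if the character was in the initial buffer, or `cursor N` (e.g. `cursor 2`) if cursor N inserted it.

After op 1 (move_left): buffer="auqvvy" (len 6), cursors c1@0 c2@4 c3@5, authorship ......
After op 2 (insert('g')): buffer="gauqvgvgy" (len 9), cursors c1@1 c2@6 c3@8, authorship 1....2.3.
After op 3 (add_cursor(8)): buffer="gauqvgvgy" (len 9), cursors c1@1 c2@6 c3@8 c4@8, authorship 1....2.3.
After op 4 (move_right): buffer="gauqvgvgy" (len 9), cursors c1@2 c2@7 c3@9 c4@9, authorship 1....2.3.
After op 5 (delete): buffer="guqvg" (len 5), cursors c1@1 c2@5 c3@5 c4@5, authorship 1...2
After op 6 (move_right): buffer="guqvg" (len 5), cursors c1@2 c2@5 c3@5 c4@5, authorship 1...2
Authorship (.=original, N=cursor N): 1 . . . 2
Index 4: author = 2

Answer: cursor 2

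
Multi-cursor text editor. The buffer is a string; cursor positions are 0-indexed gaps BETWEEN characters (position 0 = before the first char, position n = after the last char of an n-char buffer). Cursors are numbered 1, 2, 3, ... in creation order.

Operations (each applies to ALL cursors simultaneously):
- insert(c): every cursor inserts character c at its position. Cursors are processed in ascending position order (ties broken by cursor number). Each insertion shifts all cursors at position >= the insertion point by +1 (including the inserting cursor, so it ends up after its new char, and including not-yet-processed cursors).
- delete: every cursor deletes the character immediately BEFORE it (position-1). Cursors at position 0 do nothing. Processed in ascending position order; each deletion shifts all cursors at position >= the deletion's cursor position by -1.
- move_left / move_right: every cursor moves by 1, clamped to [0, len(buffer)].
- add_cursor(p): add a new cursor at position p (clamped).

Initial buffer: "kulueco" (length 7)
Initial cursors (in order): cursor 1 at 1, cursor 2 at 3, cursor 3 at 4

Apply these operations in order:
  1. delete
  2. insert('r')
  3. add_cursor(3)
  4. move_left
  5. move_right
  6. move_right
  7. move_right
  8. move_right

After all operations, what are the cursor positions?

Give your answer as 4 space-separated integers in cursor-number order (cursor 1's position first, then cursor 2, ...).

Answer: 4 7 7 6

Derivation:
After op 1 (delete): buffer="ueco" (len 4), cursors c1@0 c2@1 c3@1, authorship ....
After op 2 (insert('r')): buffer="rurreco" (len 7), cursors c1@1 c2@4 c3@4, authorship 1.23...
After op 3 (add_cursor(3)): buffer="rurreco" (len 7), cursors c1@1 c4@3 c2@4 c3@4, authorship 1.23...
After op 4 (move_left): buffer="rurreco" (len 7), cursors c1@0 c4@2 c2@3 c3@3, authorship 1.23...
After op 5 (move_right): buffer="rurreco" (len 7), cursors c1@1 c4@3 c2@4 c3@4, authorship 1.23...
After op 6 (move_right): buffer="rurreco" (len 7), cursors c1@2 c4@4 c2@5 c3@5, authorship 1.23...
After op 7 (move_right): buffer="rurreco" (len 7), cursors c1@3 c4@5 c2@6 c3@6, authorship 1.23...
After op 8 (move_right): buffer="rurreco" (len 7), cursors c1@4 c4@6 c2@7 c3@7, authorship 1.23...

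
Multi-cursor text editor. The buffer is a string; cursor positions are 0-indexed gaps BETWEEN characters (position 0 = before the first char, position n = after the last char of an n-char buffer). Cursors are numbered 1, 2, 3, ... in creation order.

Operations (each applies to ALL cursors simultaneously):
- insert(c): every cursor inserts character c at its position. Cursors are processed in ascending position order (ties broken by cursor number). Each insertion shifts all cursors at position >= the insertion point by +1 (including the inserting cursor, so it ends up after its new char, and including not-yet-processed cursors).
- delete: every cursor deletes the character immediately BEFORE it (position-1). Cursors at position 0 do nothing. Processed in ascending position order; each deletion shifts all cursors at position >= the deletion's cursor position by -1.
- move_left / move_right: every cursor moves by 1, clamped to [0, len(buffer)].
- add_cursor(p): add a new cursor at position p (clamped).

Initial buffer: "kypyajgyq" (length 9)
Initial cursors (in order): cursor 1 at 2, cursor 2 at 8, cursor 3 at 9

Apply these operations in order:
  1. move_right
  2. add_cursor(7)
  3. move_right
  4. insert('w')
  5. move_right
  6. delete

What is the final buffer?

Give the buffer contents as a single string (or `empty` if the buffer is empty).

Answer: kypywjgyw

Derivation:
After op 1 (move_right): buffer="kypyajgyq" (len 9), cursors c1@3 c2@9 c3@9, authorship .........
After op 2 (add_cursor(7)): buffer="kypyajgyq" (len 9), cursors c1@3 c4@7 c2@9 c3@9, authorship .........
After op 3 (move_right): buffer="kypyajgyq" (len 9), cursors c1@4 c4@8 c2@9 c3@9, authorship .........
After op 4 (insert('w')): buffer="kypywajgywqww" (len 13), cursors c1@5 c4@10 c2@13 c3@13, authorship ....1....4.23
After op 5 (move_right): buffer="kypywajgywqww" (len 13), cursors c1@6 c4@11 c2@13 c3@13, authorship ....1....4.23
After op 6 (delete): buffer="kypywjgyw" (len 9), cursors c1@5 c2@9 c3@9 c4@9, authorship ....1...4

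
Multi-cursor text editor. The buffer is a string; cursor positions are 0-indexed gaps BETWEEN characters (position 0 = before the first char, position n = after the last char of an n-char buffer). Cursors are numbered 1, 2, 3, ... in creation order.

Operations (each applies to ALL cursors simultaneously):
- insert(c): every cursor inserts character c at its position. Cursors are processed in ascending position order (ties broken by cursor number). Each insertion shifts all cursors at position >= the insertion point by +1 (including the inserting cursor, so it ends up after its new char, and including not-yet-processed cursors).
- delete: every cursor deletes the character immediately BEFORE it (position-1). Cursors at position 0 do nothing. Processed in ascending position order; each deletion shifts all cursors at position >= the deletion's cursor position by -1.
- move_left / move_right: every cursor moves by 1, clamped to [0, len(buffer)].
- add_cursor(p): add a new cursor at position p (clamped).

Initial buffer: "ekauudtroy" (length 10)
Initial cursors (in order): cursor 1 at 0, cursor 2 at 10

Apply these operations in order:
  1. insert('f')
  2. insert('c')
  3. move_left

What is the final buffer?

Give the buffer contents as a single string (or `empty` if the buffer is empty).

Answer: fcekauudtroyfc

Derivation:
After op 1 (insert('f')): buffer="fekauudtroyf" (len 12), cursors c1@1 c2@12, authorship 1..........2
After op 2 (insert('c')): buffer="fcekauudtroyfc" (len 14), cursors c1@2 c2@14, authorship 11..........22
After op 3 (move_left): buffer="fcekauudtroyfc" (len 14), cursors c1@1 c2@13, authorship 11..........22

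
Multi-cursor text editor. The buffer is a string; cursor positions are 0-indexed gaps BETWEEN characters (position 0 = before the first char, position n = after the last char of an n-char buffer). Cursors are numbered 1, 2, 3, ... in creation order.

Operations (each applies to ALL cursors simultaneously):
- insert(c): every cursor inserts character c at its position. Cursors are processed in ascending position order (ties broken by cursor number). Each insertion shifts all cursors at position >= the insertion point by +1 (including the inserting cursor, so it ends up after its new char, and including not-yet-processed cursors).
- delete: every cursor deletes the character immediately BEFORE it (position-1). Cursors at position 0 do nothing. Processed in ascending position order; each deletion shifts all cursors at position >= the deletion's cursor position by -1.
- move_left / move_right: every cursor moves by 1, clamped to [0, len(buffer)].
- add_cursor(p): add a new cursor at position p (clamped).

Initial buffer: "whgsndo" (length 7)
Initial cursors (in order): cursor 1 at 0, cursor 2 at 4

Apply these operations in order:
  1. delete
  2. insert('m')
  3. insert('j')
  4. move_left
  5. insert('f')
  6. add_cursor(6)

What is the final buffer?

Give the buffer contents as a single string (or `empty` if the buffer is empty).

Answer: mfjwhgmfjndo

Derivation:
After op 1 (delete): buffer="whgndo" (len 6), cursors c1@0 c2@3, authorship ......
After op 2 (insert('m')): buffer="mwhgmndo" (len 8), cursors c1@1 c2@5, authorship 1...2...
After op 3 (insert('j')): buffer="mjwhgmjndo" (len 10), cursors c1@2 c2@7, authorship 11...22...
After op 4 (move_left): buffer="mjwhgmjndo" (len 10), cursors c1@1 c2@6, authorship 11...22...
After op 5 (insert('f')): buffer="mfjwhgmfjndo" (len 12), cursors c1@2 c2@8, authorship 111...222...
After op 6 (add_cursor(6)): buffer="mfjwhgmfjndo" (len 12), cursors c1@2 c3@6 c2@8, authorship 111...222...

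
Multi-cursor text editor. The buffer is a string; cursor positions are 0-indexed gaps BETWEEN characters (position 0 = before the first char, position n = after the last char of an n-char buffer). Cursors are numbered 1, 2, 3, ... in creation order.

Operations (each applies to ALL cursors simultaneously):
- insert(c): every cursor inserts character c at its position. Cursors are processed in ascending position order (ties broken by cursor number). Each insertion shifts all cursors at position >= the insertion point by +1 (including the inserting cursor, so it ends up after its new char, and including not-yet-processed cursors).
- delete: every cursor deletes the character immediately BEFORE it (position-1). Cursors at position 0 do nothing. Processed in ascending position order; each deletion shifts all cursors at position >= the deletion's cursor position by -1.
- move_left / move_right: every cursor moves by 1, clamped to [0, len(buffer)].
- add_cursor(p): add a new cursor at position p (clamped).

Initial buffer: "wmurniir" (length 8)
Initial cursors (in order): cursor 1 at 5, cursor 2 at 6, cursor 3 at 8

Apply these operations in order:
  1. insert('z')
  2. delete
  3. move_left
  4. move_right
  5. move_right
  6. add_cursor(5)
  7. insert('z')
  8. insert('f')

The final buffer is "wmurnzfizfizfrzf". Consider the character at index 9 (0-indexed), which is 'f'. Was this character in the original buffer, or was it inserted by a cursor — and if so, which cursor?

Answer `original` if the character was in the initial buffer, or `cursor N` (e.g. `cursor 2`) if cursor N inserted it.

Answer: cursor 1

Derivation:
After op 1 (insert('z')): buffer="wmurnzizirz" (len 11), cursors c1@6 c2@8 c3@11, authorship .....1.2..3
After op 2 (delete): buffer="wmurniir" (len 8), cursors c1@5 c2@6 c3@8, authorship ........
After op 3 (move_left): buffer="wmurniir" (len 8), cursors c1@4 c2@5 c3@7, authorship ........
After op 4 (move_right): buffer="wmurniir" (len 8), cursors c1@5 c2@6 c3@8, authorship ........
After op 5 (move_right): buffer="wmurniir" (len 8), cursors c1@6 c2@7 c3@8, authorship ........
After op 6 (add_cursor(5)): buffer="wmurniir" (len 8), cursors c4@5 c1@6 c2@7 c3@8, authorship ........
After op 7 (insert('z')): buffer="wmurnzizizrz" (len 12), cursors c4@6 c1@8 c2@10 c3@12, authorship .....4.1.2.3
After op 8 (insert('f')): buffer="wmurnzfizfizfrzf" (len 16), cursors c4@7 c1@10 c2@13 c3@16, authorship .....44.11.22.33
Authorship (.=original, N=cursor N): . . . . . 4 4 . 1 1 . 2 2 . 3 3
Index 9: author = 1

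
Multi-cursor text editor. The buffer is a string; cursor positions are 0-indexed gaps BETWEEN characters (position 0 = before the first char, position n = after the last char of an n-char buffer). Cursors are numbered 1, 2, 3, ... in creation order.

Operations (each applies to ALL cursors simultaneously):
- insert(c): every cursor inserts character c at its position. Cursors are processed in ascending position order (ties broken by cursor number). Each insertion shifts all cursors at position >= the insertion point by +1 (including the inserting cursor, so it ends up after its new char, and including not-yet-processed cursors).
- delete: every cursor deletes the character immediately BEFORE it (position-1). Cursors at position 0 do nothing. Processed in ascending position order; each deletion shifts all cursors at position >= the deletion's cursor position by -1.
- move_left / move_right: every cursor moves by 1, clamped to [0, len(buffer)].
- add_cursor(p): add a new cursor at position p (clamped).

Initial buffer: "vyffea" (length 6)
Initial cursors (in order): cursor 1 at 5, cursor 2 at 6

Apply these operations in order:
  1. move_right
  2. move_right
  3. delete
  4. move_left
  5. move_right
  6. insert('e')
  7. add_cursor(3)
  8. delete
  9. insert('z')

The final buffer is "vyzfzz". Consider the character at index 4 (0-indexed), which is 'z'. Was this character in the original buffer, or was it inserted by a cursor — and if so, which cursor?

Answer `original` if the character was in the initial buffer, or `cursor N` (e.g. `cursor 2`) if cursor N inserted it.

After op 1 (move_right): buffer="vyffea" (len 6), cursors c1@6 c2@6, authorship ......
After op 2 (move_right): buffer="vyffea" (len 6), cursors c1@6 c2@6, authorship ......
After op 3 (delete): buffer="vyff" (len 4), cursors c1@4 c2@4, authorship ....
After op 4 (move_left): buffer="vyff" (len 4), cursors c1@3 c2@3, authorship ....
After op 5 (move_right): buffer="vyff" (len 4), cursors c1@4 c2@4, authorship ....
After op 6 (insert('e')): buffer="vyffee" (len 6), cursors c1@6 c2@6, authorship ....12
After op 7 (add_cursor(3)): buffer="vyffee" (len 6), cursors c3@3 c1@6 c2@6, authorship ....12
After op 8 (delete): buffer="vyf" (len 3), cursors c3@2 c1@3 c2@3, authorship ...
After op 9 (insert('z')): buffer="vyzfzz" (len 6), cursors c3@3 c1@6 c2@6, authorship ..3.12
Authorship (.=original, N=cursor N): . . 3 . 1 2
Index 4: author = 1

Answer: cursor 1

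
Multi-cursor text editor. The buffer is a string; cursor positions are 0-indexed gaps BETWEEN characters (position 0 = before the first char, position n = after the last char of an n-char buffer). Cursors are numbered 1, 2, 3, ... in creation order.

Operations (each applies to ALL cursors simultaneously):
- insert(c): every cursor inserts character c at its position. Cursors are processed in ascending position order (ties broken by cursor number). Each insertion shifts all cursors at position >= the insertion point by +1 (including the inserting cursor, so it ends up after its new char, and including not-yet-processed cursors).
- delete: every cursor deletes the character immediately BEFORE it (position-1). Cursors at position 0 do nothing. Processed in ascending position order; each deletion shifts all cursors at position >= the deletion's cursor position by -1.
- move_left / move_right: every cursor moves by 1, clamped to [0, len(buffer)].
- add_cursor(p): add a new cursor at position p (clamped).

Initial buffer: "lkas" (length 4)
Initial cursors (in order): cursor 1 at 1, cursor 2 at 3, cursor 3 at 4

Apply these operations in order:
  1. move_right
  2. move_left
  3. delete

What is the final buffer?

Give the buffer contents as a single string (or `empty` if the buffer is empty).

Answer: s

Derivation:
After op 1 (move_right): buffer="lkas" (len 4), cursors c1@2 c2@4 c3@4, authorship ....
After op 2 (move_left): buffer="lkas" (len 4), cursors c1@1 c2@3 c3@3, authorship ....
After op 3 (delete): buffer="s" (len 1), cursors c1@0 c2@0 c3@0, authorship .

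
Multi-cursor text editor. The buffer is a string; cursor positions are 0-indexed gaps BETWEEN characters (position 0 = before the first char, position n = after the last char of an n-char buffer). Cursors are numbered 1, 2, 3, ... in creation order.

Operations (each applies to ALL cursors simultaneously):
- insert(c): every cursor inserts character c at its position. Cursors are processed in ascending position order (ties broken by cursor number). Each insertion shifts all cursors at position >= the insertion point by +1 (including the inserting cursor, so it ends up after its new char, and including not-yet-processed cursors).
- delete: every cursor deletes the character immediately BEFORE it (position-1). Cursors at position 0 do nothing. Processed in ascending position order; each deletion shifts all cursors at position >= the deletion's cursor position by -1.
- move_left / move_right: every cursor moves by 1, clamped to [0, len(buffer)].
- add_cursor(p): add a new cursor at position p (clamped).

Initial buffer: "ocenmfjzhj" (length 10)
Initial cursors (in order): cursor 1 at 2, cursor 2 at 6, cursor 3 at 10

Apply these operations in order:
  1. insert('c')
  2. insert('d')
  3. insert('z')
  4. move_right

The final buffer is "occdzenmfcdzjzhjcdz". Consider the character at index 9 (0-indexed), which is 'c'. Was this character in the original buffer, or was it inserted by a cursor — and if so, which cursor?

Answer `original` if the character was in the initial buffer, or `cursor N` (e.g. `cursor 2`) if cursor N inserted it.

After op 1 (insert('c')): buffer="occenmfcjzhjc" (len 13), cursors c1@3 c2@8 c3@13, authorship ..1....2....3
After op 2 (insert('d')): buffer="occdenmfcdjzhjcd" (len 16), cursors c1@4 c2@10 c3@16, authorship ..11....22....33
After op 3 (insert('z')): buffer="occdzenmfcdzjzhjcdz" (len 19), cursors c1@5 c2@12 c3@19, authorship ..111....222....333
After op 4 (move_right): buffer="occdzenmfcdzjzhjcdz" (len 19), cursors c1@6 c2@13 c3@19, authorship ..111....222....333
Authorship (.=original, N=cursor N): . . 1 1 1 . . . . 2 2 2 . . . . 3 3 3
Index 9: author = 2

Answer: cursor 2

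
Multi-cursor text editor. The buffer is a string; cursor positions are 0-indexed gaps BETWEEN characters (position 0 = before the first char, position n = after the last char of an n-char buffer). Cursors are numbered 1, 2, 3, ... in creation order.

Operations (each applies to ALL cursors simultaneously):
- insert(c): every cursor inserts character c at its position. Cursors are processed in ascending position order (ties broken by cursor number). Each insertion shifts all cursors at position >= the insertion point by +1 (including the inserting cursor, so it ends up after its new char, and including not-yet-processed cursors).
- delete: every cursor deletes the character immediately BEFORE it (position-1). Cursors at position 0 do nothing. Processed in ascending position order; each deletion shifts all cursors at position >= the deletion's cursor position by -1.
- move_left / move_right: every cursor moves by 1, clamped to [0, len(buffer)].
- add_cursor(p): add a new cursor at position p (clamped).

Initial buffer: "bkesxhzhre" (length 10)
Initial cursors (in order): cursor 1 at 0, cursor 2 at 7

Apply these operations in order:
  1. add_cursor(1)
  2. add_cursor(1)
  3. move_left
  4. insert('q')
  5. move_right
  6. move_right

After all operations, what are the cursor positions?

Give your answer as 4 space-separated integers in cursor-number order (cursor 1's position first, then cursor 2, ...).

Answer: 5 12 5 5

Derivation:
After op 1 (add_cursor(1)): buffer="bkesxhzhre" (len 10), cursors c1@0 c3@1 c2@7, authorship ..........
After op 2 (add_cursor(1)): buffer="bkesxhzhre" (len 10), cursors c1@0 c3@1 c4@1 c2@7, authorship ..........
After op 3 (move_left): buffer="bkesxhzhre" (len 10), cursors c1@0 c3@0 c4@0 c2@6, authorship ..........
After op 4 (insert('q')): buffer="qqqbkesxhqzhre" (len 14), cursors c1@3 c3@3 c4@3 c2@10, authorship 134......2....
After op 5 (move_right): buffer="qqqbkesxhqzhre" (len 14), cursors c1@4 c3@4 c4@4 c2@11, authorship 134......2....
After op 6 (move_right): buffer="qqqbkesxhqzhre" (len 14), cursors c1@5 c3@5 c4@5 c2@12, authorship 134......2....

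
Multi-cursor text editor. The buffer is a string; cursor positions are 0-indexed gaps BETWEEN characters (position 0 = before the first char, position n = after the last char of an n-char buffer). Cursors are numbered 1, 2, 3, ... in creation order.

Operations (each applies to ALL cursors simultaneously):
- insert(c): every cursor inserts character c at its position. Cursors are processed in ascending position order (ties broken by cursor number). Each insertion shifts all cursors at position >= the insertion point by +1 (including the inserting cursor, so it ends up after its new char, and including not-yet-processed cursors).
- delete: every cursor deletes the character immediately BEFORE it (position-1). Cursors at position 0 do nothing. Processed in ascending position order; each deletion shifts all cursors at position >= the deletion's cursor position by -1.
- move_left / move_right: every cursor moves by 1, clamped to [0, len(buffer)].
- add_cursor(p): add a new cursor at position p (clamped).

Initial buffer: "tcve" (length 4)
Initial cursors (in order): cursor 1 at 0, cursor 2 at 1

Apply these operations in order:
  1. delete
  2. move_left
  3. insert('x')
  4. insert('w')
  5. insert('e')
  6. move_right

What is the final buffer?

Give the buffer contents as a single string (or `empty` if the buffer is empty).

Answer: xxwweecve

Derivation:
After op 1 (delete): buffer="cve" (len 3), cursors c1@0 c2@0, authorship ...
After op 2 (move_left): buffer="cve" (len 3), cursors c1@0 c2@0, authorship ...
After op 3 (insert('x')): buffer="xxcve" (len 5), cursors c1@2 c2@2, authorship 12...
After op 4 (insert('w')): buffer="xxwwcve" (len 7), cursors c1@4 c2@4, authorship 1212...
After op 5 (insert('e')): buffer="xxwweecve" (len 9), cursors c1@6 c2@6, authorship 121212...
After op 6 (move_right): buffer="xxwweecve" (len 9), cursors c1@7 c2@7, authorship 121212...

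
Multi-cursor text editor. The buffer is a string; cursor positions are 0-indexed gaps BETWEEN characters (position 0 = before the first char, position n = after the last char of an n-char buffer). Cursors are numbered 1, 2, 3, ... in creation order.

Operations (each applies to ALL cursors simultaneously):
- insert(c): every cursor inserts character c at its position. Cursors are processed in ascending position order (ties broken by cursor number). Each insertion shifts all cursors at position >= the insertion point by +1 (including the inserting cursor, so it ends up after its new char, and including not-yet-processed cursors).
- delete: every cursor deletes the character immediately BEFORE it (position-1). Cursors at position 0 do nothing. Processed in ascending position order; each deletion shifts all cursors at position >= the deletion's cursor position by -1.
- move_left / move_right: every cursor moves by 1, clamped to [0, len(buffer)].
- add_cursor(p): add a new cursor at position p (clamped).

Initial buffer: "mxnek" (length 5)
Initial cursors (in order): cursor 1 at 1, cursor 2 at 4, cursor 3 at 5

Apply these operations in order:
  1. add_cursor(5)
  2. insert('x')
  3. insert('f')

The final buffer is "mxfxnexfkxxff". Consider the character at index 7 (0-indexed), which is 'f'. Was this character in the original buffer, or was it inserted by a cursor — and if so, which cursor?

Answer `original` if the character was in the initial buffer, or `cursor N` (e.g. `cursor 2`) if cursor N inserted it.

Answer: cursor 2

Derivation:
After op 1 (add_cursor(5)): buffer="mxnek" (len 5), cursors c1@1 c2@4 c3@5 c4@5, authorship .....
After op 2 (insert('x')): buffer="mxxnexkxx" (len 9), cursors c1@2 c2@6 c3@9 c4@9, authorship .1...2.34
After op 3 (insert('f')): buffer="mxfxnexfkxxff" (len 13), cursors c1@3 c2@8 c3@13 c4@13, authorship .11...22.3434
Authorship (.=original, N=cursor N): . 1 1 . . . 2 2 . 3 4 3 4
Index 7: author = 2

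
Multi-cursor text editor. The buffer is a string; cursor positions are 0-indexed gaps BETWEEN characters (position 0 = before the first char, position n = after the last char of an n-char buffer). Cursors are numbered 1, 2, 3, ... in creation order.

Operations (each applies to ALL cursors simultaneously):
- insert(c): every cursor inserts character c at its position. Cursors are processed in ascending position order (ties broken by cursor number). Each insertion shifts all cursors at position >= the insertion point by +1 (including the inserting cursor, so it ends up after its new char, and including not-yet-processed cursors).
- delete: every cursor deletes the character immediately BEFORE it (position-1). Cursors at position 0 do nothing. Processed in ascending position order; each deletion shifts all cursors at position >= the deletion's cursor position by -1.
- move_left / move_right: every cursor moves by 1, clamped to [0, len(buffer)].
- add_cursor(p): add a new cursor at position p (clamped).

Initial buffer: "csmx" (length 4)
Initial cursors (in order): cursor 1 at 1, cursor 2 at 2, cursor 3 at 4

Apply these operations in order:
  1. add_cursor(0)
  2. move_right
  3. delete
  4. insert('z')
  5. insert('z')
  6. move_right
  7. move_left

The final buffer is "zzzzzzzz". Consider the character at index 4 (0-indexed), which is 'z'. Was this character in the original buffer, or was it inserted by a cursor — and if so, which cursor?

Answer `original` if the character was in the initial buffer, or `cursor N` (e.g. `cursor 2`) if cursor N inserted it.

Answer: cursor 1

Derivation:
After op 1 (add_cursor(0)): buffer="csmx" (len 4), cursors c4@0 c1@1 c2@2 c3@4, authorship ....
After op 2 (move_right): buffer="csmx" (len 4), cursors c4@1 c1@2 c2@3 c3@4, authorship ....
After op 3 (delete): buffer="" (len 0), cursors c1@0 c2@0 c3@0 c4@0, authorship 
After op 4 (insert('z')): buffer="zzzz" (len 4), cursors c1@4 c2@4 c3@4 c4@4, authorship 1234
After op 5 (insert('z')): buffer="zzzzzzzz" (len 8), cursors c1@8 c2@8 c3@8 c4@8, authorship 12341234
After op 6 (move_right): buffer="zzzzzzzz" (len 8), cursors c1@8 c2@8 c3@8 c4@8, authorship 12341234
After op 7 (move_left): buffer="zzzzzzzz" (len 8), cursors c1@7 c2@7 c3@7 c4@7, authorship 12341234
Authorship (.=original, N=cursor N): 1 2 3 4 1 2 3 4
Index 4: author = 1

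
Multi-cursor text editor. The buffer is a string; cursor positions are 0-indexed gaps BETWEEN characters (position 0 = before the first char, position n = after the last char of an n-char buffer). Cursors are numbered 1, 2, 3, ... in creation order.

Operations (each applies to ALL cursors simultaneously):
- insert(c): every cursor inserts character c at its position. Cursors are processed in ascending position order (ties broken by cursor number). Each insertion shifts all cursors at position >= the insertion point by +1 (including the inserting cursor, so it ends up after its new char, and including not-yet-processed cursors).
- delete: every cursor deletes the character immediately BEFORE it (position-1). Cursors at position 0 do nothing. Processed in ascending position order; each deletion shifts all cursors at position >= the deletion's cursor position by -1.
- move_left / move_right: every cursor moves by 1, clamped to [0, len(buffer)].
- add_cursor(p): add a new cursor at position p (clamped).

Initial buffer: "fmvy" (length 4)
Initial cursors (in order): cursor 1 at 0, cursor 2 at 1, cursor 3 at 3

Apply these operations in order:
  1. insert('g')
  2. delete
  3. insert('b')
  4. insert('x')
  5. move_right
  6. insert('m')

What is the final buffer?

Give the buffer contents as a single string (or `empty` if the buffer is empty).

Answer: bxfmbxmmvbxym

Derivation:
After op 1 (insert('g')): buffer="gfgmvgy" (len 7), cursors c1@1 c2@3 c3@6, authorship 1.2..3.
After op 2 (delete): buffer="fmvy" (len 4), cursors c1@0 c2@1 c3@3, authorship ....
After op 3 (insert('b')): buffer="bfbmvby" (len 7), cursors c1@1 c2@3 c3@6, authorship 1.2..3.
After op 4 (insert('x')): buffer="bxfbxmvbxy" (len 10), cursors c1@2 c2@5 c3@9, authorship 11.22..33.
After op 5 (move_right): buffer="bxfbxmvbxy" (len 10), cursors c1@3 c2@6 c3@10, authorship 11.22..33.
After op 6 (insert('m')): buffer="bxfmbxmmvbxym" (len 13), cursors c1@4 c2@8 c3@13, authorship 11.122.2.33.3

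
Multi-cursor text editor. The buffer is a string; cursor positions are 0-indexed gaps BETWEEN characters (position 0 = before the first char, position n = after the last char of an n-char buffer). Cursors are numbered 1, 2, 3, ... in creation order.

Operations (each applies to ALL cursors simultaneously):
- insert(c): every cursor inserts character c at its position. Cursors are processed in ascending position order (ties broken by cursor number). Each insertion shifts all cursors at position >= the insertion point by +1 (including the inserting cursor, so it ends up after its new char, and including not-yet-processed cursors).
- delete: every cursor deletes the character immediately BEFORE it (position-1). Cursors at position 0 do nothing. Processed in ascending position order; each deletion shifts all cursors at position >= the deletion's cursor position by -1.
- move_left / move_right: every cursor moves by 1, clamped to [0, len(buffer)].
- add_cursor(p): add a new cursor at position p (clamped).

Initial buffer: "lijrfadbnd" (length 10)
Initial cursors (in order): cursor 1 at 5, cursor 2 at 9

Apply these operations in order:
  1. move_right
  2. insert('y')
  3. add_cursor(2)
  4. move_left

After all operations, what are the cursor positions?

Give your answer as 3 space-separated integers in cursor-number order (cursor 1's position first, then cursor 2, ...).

After op 1 (move_right): buffer="lijrfadbnd" (len 10), cursors c1@6 c2@10, authorship ..........
After op 2 (insert('y')): buffer="lijrfaydbndy" (len 12), cursors c1@7 c2@12, authorship ......1....2
After op 3 (add_cursor(2)): buffer="lijrfaydbndy" (len 12), cursors c3@2 c1@7 c2@12, authorship ......1....2
After op 4 (move_left): buffer="lijrfaydbndy" (len 12), cursors c3@1 c1@6 c2@11, authorship ......1....2

Answer: 6 11 1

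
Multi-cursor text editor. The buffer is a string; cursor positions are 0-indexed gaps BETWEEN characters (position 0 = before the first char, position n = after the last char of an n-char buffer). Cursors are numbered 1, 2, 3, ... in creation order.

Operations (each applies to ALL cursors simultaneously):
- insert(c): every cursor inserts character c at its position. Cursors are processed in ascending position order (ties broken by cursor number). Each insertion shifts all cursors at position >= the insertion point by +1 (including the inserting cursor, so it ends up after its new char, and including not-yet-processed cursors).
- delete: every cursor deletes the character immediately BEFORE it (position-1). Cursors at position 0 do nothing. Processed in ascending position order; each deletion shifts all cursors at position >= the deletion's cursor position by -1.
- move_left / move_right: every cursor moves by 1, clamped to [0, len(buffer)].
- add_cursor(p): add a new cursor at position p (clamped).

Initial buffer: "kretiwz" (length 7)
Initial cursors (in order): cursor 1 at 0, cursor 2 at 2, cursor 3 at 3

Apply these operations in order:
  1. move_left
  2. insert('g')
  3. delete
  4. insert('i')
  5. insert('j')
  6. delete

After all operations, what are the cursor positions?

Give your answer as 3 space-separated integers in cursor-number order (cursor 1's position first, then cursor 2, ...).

After op 1 (move_left): buffer="kretiwz" (len 7), cursors c1@0 c2@1 c3@2, authorship .......
After op 2 (insert('g')): buffer="gkgrgetiwz" (len 10), cursors c1@1 c2@3 c3@5, authorship 1.2.3.....
After op 3 (delete): buffer="kretiwz" (len 7), cursors c1@0 c2@1 c3@2, authorship .......
After op 4 (insert('i')): buffer="ikirietiwz" (len 10), cursors c1@1 c2@3 c3@5, authorship 1.2.3.....
After op 5 (insert('j')): buffer="ijkijrijetiwz" (len 13), cursors c1@2 c2@5 c3@8, authorship 11.22.33.....
After op 6 (delete): buffer="ikirietiwz" (len 10), cursors c1@1 c2@3 c3@5, authorship 1.2.3.....

Answer: 1 3 5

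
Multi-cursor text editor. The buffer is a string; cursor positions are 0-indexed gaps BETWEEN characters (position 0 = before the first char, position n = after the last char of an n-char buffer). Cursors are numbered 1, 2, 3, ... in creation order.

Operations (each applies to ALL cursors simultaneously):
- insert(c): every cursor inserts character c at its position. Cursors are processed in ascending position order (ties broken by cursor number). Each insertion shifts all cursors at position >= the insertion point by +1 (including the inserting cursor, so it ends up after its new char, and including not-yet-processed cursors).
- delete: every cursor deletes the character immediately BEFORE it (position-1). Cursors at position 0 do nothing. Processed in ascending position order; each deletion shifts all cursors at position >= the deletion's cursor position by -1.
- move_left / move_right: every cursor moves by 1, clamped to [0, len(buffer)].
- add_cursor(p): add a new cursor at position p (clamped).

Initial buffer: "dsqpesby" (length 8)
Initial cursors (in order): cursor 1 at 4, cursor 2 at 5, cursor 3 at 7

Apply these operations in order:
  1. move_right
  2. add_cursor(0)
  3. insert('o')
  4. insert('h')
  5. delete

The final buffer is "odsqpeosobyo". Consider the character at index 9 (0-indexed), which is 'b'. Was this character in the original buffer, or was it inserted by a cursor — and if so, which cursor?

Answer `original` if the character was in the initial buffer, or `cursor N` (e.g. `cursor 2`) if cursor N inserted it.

After op 1 (move_right): buffer="dsqpesby" (len 8), cursors c1@5 c2@6 c3@8, authorship ........
After op 2 (add_cursor(0)): buffer="dsqpesby" (len 8), cursors c4@0 c1@5 c2@6 c3@8, authorship ........
After op 3 (insert('o')): buffer="odsqpeosobyo" (len 12), cursors c4@1 c1@7 c2@9 c3@12, authorship 4.....1.2..3
After op 4 (insert('h')): buffer="ohdsqpeohsohbyoh" (len 16), cursors c4@2 c1@9 c2@12 c3@16, authorship 44.....11.22..33
After op 5 (delete): buffer="odsqpeosobyo" (len 12), cursors c4@1 c1@7 c2@9 c3@12, authorship 4.....1.2..3
Authorship (.=original, N=cursor N): 4 . . . . . 1 . 2 . . 3
Index 9: author = original

Answer: original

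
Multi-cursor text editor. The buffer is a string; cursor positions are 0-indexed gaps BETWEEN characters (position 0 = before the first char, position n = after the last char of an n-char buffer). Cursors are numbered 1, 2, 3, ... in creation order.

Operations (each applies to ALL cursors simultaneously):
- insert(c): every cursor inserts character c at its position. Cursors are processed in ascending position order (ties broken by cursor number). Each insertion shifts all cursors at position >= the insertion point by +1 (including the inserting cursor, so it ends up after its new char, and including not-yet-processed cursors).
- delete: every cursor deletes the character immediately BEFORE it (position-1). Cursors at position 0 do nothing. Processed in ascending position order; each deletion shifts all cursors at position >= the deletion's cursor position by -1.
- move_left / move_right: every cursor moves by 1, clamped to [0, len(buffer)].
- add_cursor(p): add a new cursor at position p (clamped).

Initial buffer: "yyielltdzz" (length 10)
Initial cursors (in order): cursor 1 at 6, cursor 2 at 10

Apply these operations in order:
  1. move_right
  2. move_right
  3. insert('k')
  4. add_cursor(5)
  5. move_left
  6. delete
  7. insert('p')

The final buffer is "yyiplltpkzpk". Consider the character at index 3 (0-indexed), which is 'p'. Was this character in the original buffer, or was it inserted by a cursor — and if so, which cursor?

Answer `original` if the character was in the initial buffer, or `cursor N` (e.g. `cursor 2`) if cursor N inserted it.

Answer: cursor 3

Derivation:
After op 1 (move_right): buffer="yyielltdzz" (len 10), cursors c1@7 c2@10, authorship ..........
After op 2 (move_right): buffer="yyielltdzz" (len 10), cursors c1@8 c2@10, authorship ..........
After op 3 (insert('k')): buffer="yyielltdkzzk" (len 12), cursors c1@9 c2@12, authorship ........1..2
After op 4 (add_cursor(5)): buffer="yyielltdkzzk" (len 12), cursors c3@5 c1@9 c2@12, authorship ........1..2
After op 5 (move_left): buffer="yyielltdkzzk" (len 12), cursors c3@4 c1@8 c2@11, authorship ........1..2
After op 6 (delete): buffer="yyilltkzk" (len 9), cursors c3@3 c1@6 c2@8, authorship ......1.2
After op 7 (insert('p')): buffer="yyiplltpkzpk" (len 12), cursors c3@4 c1@8 c2@11, authorship ...3...11.22
Authorship (.=original, N=cursor N): . . . 3 . . . 1 1 . 2 2
Index 3: author = 3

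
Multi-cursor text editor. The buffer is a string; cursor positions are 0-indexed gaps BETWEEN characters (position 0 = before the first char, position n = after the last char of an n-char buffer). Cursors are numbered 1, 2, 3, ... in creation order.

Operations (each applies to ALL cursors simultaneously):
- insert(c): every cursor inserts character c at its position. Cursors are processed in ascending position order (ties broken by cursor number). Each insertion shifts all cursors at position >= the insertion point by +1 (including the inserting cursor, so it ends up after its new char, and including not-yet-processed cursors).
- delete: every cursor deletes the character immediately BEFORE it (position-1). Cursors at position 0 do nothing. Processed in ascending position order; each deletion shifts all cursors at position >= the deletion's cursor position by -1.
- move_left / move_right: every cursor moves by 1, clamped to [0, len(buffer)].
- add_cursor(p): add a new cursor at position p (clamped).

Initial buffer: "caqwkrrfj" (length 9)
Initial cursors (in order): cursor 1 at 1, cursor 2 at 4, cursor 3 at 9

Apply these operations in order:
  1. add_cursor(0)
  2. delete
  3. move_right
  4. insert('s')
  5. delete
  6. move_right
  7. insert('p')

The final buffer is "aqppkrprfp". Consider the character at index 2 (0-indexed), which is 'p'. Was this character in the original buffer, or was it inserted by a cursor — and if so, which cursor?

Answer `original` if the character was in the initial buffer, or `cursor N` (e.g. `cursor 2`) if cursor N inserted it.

Answer: cursor 1

Derivation:
After op 1 (add_cursor(0)): buffer="caqwkrrfj" (len 9), cursors c4@0 c1@1 c2@4 c3@9, authorship .........
After op 2 (delete): buffer="aqkrrf" (len 6), cursors c1@0 c4@0 c2@2 c3@6, authorship ......
After op 3 (move_right): buffer="aqkrrf" (len 6), cursors c1@1 c4@1 c2@3 c3@6, authorship ......
After op 4 (insert('s')): buffer="assqksrrfs" (len 10), cursors c1@3 c4@3 c2@6 c3@10, authorship .14..2...3
After op 5 (delete): buffer="aqkrrf" (len 6), cursors c1@1 c4@1 c2@3 c3@6, authorship ......
After op 6 (move_right): buffer="aqkrrf" (len 6), cursors c1@2 c4@2 c2@4 c3@6, authorship ......
After op 7 (insert('p')): buffer="aqppkrprfp" (len 10), cursors c1@4 c4@4 c2@7 c3@10, authorship ..14..2..3
Authorship (.=original, N=cursor N): . . 1 4 . . 2 . . 3
Index 2: author = 1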